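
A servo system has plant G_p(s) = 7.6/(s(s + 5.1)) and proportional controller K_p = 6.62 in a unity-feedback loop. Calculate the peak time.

T_p = 0.475 s

Closed-loop characteristic equation: s² + 5.1s + 50.31 = 0, so ω_n = 7.093 rad/s and ζ = 5.1/(2·7.093) = 0.3595.
Damped frequency ω_d = ω_n√(1−ζ²) = 6.619 rad/s, so peak time T_p = π/ω_d = 0.475 s.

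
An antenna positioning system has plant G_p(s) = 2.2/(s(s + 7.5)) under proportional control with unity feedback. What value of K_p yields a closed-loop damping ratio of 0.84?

Closed-loop characteristic equation: s² + 7.5s + K_p·2.2 = 0.
So ω_n = √(2.2K_p) and 2ζω_n = 7.5, giving ζ = 7.5/(2√(2.2K_p)).
Setting ζ = 0.84: √(2.2K_p) = 7.5/(2·0.84) = 4.464, so K_p = 19.93/2.2 = 9.06.

K_p = 9.06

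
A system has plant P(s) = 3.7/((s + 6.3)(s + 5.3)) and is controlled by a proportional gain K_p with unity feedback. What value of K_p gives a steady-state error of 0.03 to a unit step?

K_p = 292

The loop is type 0, so e_ss(step) = 1/(1 + K_pos) with K_pos = K_p·P(0).
P(0) = 0.1108. Require 1/(1 + K_p·0.1108) = 0.03, so 1 + 0.1108·K_p = 33.33.
K_p = (33.33 − 1)/0.1108 = 292.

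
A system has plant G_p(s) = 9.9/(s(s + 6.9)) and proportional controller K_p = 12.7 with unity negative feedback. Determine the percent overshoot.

From 1 + K_pG_p(s) = 0: s² + 6.9s + 125.7 = 0 ⇒ ω_n = 11.21, ζ = 0.3077.
%OS = 100·exp(−πζ/√(1−ζ²)) = 100·exp(−π·0.3077/√0.9053) = 36.2%.

36.2%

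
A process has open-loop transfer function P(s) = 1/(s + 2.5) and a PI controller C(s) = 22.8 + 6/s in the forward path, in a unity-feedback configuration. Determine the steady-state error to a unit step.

The open loop C(s)P(s) has a pole at the origin (type 1), so the static position error constant is infinite and e_ss = 1/(1+∞) = 0.

0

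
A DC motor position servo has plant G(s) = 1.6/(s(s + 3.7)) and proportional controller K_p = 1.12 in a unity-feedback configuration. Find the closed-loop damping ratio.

With unity feedback the closed-loop characteristic equation is s² + 3.7s + 1.12·1.6 = s² + 3.7s + 1.792 = 0.
So ω_n² = 1.792 ⇒ ω_n = 1.339 rad/s, and ζ = 3.7/(2ω_n) = 1.38.

ζ = 1.38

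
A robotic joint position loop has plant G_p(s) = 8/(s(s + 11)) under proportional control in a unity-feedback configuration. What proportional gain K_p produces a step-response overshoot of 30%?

K_p = 29.5

From %OS = 100·exp(−πζ/√(1−ζ²)) = 30%, ζ = −ln(0.3)/√(π²+ln²(0.3)) = 0.3579.
Characteristic equation s² + 11s + 8K_p = 0 gives ζ = 11/(2√(8K_p)).
Setting ζ = 0.3579: √(8K_p) = 11/(2·0.3579) = 15.37, so K_p = 236.2/8 = 29.5.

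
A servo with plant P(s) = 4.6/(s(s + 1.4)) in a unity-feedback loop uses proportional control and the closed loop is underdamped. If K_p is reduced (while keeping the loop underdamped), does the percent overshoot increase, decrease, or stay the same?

ζ = 1.4/(2√(4.6K_p)) rises as K_p falls; higher damping means less overshoot.

decrease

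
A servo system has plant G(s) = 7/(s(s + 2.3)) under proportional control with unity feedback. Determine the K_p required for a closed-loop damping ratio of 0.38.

Closed-loop characteristic equation: s² + 2.3s + K_p·7 = 0.
So ω_n = √(7K_p) and 2ζω_n = 2.3, giving ζ = 2.3/(2√(7K_p)).
Setting ζ = 0.38: √(7K_p) = 2.3/(2·0.38) = 3.026, so K_p = 9.159/7 = 1.31.

K_p = 1.31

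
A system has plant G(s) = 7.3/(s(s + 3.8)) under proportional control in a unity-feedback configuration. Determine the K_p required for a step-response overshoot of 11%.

From %OS = 100·exp(−πζ/√(1−ζ²)) = 11%, ζ = −ln(0.11)/√(π²+ln²(0.11)) = 0.5749.
Characteristic equation s² + 3.8s + 7.3K_p = 0 gives ζ = 3.8/(2√(7.3K_p)).
Setting ζ = 0.5749: √(7.3K_p) = 3.8/(2·0.5749) = 3.305, so K_p = 10.92/7.3 = 1.5.

K_p = 1.5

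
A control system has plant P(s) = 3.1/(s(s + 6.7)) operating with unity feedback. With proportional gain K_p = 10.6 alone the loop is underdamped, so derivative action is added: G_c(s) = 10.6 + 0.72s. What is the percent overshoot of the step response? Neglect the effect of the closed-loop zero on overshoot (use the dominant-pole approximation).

2.02%

Forward path: (10.6 + 0.72s)·3.1/(s(s+6.7)). The closed-loop characteristic equation is s² + (6.7 + 3.1·0.72)s + 3.1·10.6 = 0.
That is s² + 8.932s + 32.86 = 0, so ω_n = 5.732 rad/s and ζ = 8.932/(2·5.732) = 0.7791.
%OS = 100·exp(−πζ/√(1−ζ²)) = 2.02%.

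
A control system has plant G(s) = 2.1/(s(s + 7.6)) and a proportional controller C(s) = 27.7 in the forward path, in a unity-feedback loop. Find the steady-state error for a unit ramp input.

0.131

The loop has one pole at the origin (type 1). Velocity error constant K_v = lim_{s→0} s·C(s)G(s) = 27.7·2.1/7.6 = 7.654.
Steady-state error to a unit ramp: e_ss = 1/K_v = 0.131.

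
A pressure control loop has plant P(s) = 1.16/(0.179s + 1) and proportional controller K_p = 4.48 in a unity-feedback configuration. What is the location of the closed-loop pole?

s = -34.62

Closed loop: T(s) = K_p·P/(1+K_p·P) = 5.197/(0.179s + 1 + 5.197), with pole at s = −(1 + 5.197)/0.179 = −34.62.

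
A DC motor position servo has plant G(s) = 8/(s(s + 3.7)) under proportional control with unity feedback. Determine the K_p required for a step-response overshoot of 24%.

K_p = 2.5

From %OS = 100·exp(−πζ/√(1−ζ²)) = 24%, ζ = −ln(0.24)/√(π²+ln²(0.24)) = 0.4136.
Characteristic equation s² + 3.7s + 8K_p = 0 gives ζ = 3.7/(2√(8K_p)).
Setting ζ = 0.4136: √(8K_p) = 3.7/(2·0.4136) = 4.473, so K_p = 20.01/8 = 2.5.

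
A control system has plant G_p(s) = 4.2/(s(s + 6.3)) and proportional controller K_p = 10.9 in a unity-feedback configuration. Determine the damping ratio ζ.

ζ = 0.466

The closed-loop denominator is s(s+6.3) + 10.9·4.2 = s² + 6.3s + 45.78.
Matching s² + 2ζω_n s + ω_n²: ω_n = √45.78 = 6.766 rad/s and 2ζω_n = 6.3, so ζ = 6.3/(2·6.766) = 0.466.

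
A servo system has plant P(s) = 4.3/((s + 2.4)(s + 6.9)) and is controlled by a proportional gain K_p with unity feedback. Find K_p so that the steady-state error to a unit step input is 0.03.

K_p = 125

Steady-state error for a unit step on this type-0 loop is 1/(1 + K_p·P(0)).
P(0) = 0.2597. Require 1/(1 + K_p·0.2597) = 0.03, so 1 + 0.2597·K_p = 33.33.
K_p = (33.33 − 1)/0.2597 = 125.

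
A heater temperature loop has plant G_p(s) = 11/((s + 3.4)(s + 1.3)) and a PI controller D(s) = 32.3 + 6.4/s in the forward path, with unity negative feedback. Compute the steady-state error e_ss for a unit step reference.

0

The open loop D(s)G_p(s) has a pole at the origin (type 1), so the static position error constant is infinite and e_ss = 1/(1+∞) = 0.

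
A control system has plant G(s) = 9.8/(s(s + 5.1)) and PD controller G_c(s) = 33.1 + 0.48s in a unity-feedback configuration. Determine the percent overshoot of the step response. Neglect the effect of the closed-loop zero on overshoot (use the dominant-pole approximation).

Forward path: (33.1 + 0.48s)·9.8/(s(s+5.1)). The closed-loop characteristic equation is s² + (5.1 + 9.8·0.48)s + 9.8·33.1 = 0.
That is s² + 9.804s + 324.4 = 0, so ω_n = 18.01 rad/s and ζ = 9.804/(2·18.01) = 0.2722.
%OS = 100·exp(−πζ/√(1−ζ²)) = 41.1%.

41.1%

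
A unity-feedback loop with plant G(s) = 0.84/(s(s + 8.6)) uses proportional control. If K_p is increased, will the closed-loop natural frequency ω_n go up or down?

increase

ω_n = √(0.84·K_p), which grows with K_p.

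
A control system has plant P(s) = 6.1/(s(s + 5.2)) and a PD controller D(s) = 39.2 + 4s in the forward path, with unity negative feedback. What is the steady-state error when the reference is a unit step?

0

The open loop D(s)P(s) has a pole at the origin (type 1), so the static position error constant is infinite and e_ss = 1/(1+∞) = 0.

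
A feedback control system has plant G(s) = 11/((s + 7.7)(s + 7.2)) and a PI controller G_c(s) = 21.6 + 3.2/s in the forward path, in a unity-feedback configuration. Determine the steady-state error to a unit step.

0

The open loop G_c(s)G(s) has a pole at the origin (type 1), so the static position error constant is infinite and e_ss = 1/(1+∞) = 0.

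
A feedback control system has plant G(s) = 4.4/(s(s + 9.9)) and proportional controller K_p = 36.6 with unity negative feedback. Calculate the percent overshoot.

26.4%

From 1 + K_pG(s) = 0: s² + 9.9s + 161 = 0 ⇒ ω_n = 12.69, ζ = 0.3901.
%OS = 100·exp(−πζ/√(1−ζ²)) = 100·exp(−π·0.3901/√0.8478) = 26.4%.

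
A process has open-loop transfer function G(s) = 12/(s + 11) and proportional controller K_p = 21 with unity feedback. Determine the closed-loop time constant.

Closed-loop transfer function: T(s) = K_p·G(s)/(1 + K_p·G(s)) = 252/(s + 11 + 252) = 252/(s + 263).
Time constant τ = 1/263 = 0.0038 s.

τ = 0.0038 s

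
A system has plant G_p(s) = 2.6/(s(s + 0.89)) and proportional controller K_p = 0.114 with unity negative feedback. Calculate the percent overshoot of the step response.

Closed-loop characteristic equation: s² + 0.89s + 0.2964 = 0, so ω_n = 0.5444 rad/s and ζ = 0.89/(2·0.5444) = 0.8174.
%OS = 100·exp(−πζ/√(1−ζ²)) = 100·exp(−π·0.8174/√0.3319) = 1.16%.

1.16%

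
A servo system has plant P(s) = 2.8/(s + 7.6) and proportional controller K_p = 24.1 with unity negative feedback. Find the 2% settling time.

T_s ≈ 0.0533 s

Closed-loop transfer function: T(s) = K_p·P(s)/(1 + K_p·P(s)) = 67.48/(s + 7.6 + 67.48) = 67.48/(s + 75.08).
Time constant τ = 1/75.08 = 0.01332 s, so the 2% settling time is about 4τ = 0.0533 s.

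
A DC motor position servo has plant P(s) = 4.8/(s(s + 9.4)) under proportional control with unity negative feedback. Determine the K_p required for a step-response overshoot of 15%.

K_p = 17.2

From %OS = 100·exp(−πζ/√(1−ζ²)) = 15%, ζ = −ln(0.15)/√(π²+ln²(0.15)) = 0.5169.
Characteristic equation s² + 9.4s + 4.8K_p = 0 gives ζ = 9.4/(2√(4.8K_p)).
Setting ζ = 0.5169: √(4.8K_p) = 9.4/(2·0.5169) = 9.092, so K_p = 82.67/4.8 = 17.2.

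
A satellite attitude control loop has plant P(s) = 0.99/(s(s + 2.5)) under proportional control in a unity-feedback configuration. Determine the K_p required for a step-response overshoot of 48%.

K_p = 30.5

From %OS = 100·exp(−πζ/√(1−ζ²)) = 48%, ζ = −ln(0.48)/√(π²+ln²(0.48)) = 0.2275.
Characteristic equation s² + 2.5s + 0.99K_p = 0 gives ζ = 2.5/(2√(0.99K_p)).
Setting ζ = 0.2275: √(0.99K_p) = 2.5/(2·0.2275) = 5.494, so K_p = 30.19/0.99 = 30.5.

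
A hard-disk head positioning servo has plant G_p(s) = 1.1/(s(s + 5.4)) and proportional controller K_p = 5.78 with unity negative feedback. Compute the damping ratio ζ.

With unity feedback the closed-loop characteristic equation is s² + 5.4s + 5.78·1.1 = s² + 5.4s + 6.358 = 0.
So ω_n² = 6.358 ⇒ ω_n = 2.522 rad/s, and ζ = 5.4/(2ω_n) = 1.07.

ζ = 1.07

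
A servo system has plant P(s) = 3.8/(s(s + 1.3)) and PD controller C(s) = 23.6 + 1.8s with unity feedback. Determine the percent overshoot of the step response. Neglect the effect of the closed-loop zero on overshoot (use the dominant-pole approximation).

22.4%

Forward path: (23.6 + 1.8s)·3.8/(s(s+1.3)). The closed-loop characteristic equation is s² + (1.3 + 3.8·1.8)s + 3.8·23.6 = 0.
That is s² + 8.14s + 89.68 = 0, so ω_n = 9.47 rad/s and ζ = 8.14/(2·9.47) = 0.4298.
%OS = 100·exp(−πζ/√(1−ζ²)) = 22.4%.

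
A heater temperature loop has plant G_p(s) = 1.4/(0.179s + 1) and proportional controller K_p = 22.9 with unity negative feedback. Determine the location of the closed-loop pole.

Closed loop: T(s) = K_p·G_p/(1+K_p·G_p) = 32.06/(0.179s + 1 + 32.06), with pole at s = −(1 + 32.06)/0.179 = −184.7.

s = -184.7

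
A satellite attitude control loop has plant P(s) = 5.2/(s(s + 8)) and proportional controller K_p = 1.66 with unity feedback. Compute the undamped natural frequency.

The closed-loop denominator is s(s+8) + 1.66·5.2 = s² + 8s + 8.632.
So ω_n² = 8.632 ⇒ ω_n = 2.938 rad/s, and ζ = 8/(2ω_n) = 1.36.

ω_n = 2.94 rad/s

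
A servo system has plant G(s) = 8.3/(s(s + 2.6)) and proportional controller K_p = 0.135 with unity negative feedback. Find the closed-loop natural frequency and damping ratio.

The closed-loop denominator is s(s+2.6) + 0.135·8.3 = s² + 2.6s + 1.121.
Matching s² + 2ζω_n s + ω_n²: ω_n = √1.121 = 1.059 rad/s and 2ζω_n = 2.6, so ζ = 2.6/(2·1.059) = 1.23.

ω_n = 1.06 rad/s, ζ = 1.23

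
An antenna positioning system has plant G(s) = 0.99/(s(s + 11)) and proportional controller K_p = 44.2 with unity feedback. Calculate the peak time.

T_p = 0.855 s

The closed-loop denominator s² + 11s + 43.76 gives ω_n = √43.76 = 6.615 and ζ = 11/(2ω_n) = 0.8314.
Damped frequency ω_d = ω_n√(1−ζ²) = 3.675 rad/s, so peak time T_p = π/ω_d = 0.855 s.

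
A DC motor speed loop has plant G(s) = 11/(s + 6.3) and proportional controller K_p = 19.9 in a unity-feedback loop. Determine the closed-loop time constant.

Closed-loop transfer function: T(s) = K_p·G(s)/(1 + K_p·G(s)) = 218.9/(s + 6.3 + 218.9) = 218.9/(s + 225.2).
Time constant τ = 1/225.2 = 0.00444 s.

τ = 0.00444 s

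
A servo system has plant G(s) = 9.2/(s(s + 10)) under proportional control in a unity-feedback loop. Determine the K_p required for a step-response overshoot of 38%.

From %OS = 100·exp(−πζ/√(1−ζ²)) = 38%, ζ = −ln(0.38)/√(π²+ln²(0.38)) = 0.2943.
Characteristic equation s² + 10s + 9.2K_p = 0 gives ζ = 10/(2√(9.2K_p)).
Setting ζ = 0.2943: √(9.2K_p) = 10/(2·0.2943) = 16.99, so K_p = 288.5/9.2 = 31.4.

K_p = 31.4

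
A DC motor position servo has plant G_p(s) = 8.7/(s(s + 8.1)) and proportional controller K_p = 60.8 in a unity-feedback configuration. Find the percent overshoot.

57%

From 1 + K_pG_p(s) = 0: s² + 8.1s + 529 = 0 ⇒ ω_n = 23, ζ = 0.1761.
%OS = 100·exp(−πζ/√(1−ζ²)) = 100·exp(−π·0.1761/√0.969) = 57%.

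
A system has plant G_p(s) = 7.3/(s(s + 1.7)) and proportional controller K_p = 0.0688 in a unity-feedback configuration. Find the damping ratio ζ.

ζ = 1.2

With unity feedback the closed-loop characteristic equation is s² + 1.7s + 0.0688·7.3 = s² + 1.7s + 0.5022 = 0.
Matching s² + 2ζω_n s + ω_n²: ω_n = √0.5022 = 0.7087 rad/s and 2ζω_n = 1.7, so ζ = 1.7/(2·0.7087) = 1.2.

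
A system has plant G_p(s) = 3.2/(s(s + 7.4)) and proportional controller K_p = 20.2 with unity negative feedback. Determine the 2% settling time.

The closed-loop denominator s² + 7.4s + 64.64 gives ω_n = √64.64 = 8.04 and ζ = 7.4/(2ω_n) = 0.4602.
2% settling time T_s ≈ 4/(ζω_n) = 4/3.7 = 1.08 s.

T_s ≈ 1.08 s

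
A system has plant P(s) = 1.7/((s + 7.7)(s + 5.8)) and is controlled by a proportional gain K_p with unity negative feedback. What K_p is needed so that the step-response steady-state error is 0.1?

K_p = 236

The loop is type 0, so e_ss(step) = 1/(1 + K_pos) with K_pos = K_p·P(0).
P(0) = 0.03807. Require 1/(1 + K_p·0.03807) = 0.1, so 1 + 0.03807·K_p = 10.
K_p = (10 − 1)/0.03807 = 236.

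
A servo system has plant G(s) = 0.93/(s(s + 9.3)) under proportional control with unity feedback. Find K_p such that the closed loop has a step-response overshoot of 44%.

From %OS = 100·exp(−πζ/√(1−ζ²)) = 44%, ζ = −ln(0.44)/√(π²+ln²(0.44)) = 0.2528.
Characteristic equation s² + 9.3s + 0.93K_p = 0 gives ζ = 9.3/(2√(0.93K_p)).
Setting ζ = 0.2528: √(0.93K_p) = 9.3/(2·0.2528) = 18.39, so K_p = 338.2/0.93 = 364.

K_p = 364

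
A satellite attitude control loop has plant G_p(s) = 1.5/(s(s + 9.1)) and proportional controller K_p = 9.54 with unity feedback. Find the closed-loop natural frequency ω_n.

1 + K_p·G_p(s) = 0 gives s² + 9.1s + 14.31 = 0.
So ω_n² = 14.31 ⇒ ω_n = 3.783 rad/s, and ζ = 9.1/(2ω_n) = 1.2.

ω_n = 3.78 rad/s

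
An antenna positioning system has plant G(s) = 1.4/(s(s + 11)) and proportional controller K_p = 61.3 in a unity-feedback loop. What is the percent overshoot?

The closed-loop denominator s² + 11s + 85.82 gives ω_n = √85.82 = 9.264 and ζ = 11/(2ω_n) = 0.5937.
%OS = 100·exp(−πζ/√(1−ζ²)) = 100·exp(−π·0.5937/√0.6475) = 9.85%.

9.85%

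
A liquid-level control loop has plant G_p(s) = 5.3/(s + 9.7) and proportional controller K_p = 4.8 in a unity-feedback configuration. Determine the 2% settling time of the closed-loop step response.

T_s ≈ 0.114 s

Closed-loop transfer function: T(s) = K_p·G_p(s)/(1 + K_p·G_p(s)) = 25.44/(s + 9.7 + 25.44) = 25.44/(s + 35.14).
Time constant τ = 1/35.14 = 0.02846 s, so the 2% settling time is about 4τ = 0.114 s.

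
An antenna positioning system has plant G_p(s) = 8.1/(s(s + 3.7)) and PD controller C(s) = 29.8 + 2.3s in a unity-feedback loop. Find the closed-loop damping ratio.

ζ = 0.719

Forward path: (29.8 + 2.3s)·8.1/(s(s+3.7)). The closed-loop characteristic equation is s² + (3.7 + 8.1·2.3)s + 8.1·29.8 = 0.
That is s² + 22.33s + 241.4 = 0, so ω_n = 15.54 rad/s and ζ = 22.33/(2·15.54) = 0.7186.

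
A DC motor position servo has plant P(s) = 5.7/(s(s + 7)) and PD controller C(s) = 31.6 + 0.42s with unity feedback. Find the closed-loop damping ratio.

Forward path: (31.6 + 0.42s)·5.7/(s(s+7)). The closed-loop characteristic equation is s² + (7 + 5.7·0.42)s + 5.7·31.6 = 0.
That is s² + 9.394s + 180.1 = 0, so ω_n = 13.42 rad/s and ζ = 9.394/(2·13.42) = 0.35.

ζ = 0.35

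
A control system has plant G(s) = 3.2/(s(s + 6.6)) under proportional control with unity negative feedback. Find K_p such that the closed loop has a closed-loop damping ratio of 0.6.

Closed-loop characteristic equation: s² + 6.6s + K_p·3.2 = 0.
So ω_n = √(3.2K_p) and 2ζω_n = 6.6, giving ζ = 6.6/(2√(3.2K_p)).
Setting ζ = 0.6: √(3.2K_p) = 6.6/(2·0.6) = 5.5, so K_p = 30.25/3.2 = 9.45.

K_p = 9.45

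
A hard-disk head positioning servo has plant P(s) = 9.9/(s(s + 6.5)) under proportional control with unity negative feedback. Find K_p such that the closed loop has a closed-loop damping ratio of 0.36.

Closed-loop characteristic equation: s² + 6.5s + K_p·9.9 = 0.
So ω_n = √(9.9K_p) and 2ζω_n = 6.5, giving ζ = 6.5/(2√(9.9K_p)).
Setting ζ = 0.36: √(9.9K_p) = 6.5/(2·0.36) = 9.028, so K_p = 81.5/9.9 = 8.23.

K_p = 8.23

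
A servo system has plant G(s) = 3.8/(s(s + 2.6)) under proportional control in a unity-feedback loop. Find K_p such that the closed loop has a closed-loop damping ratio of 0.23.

K_p = 8.41

Closed-loop characteristic equation: s² + 2.6s + K_p·3.8 = 0.
So ω_n = √(3.8K_p) and 2ζω_n = 2.6, giving ζ = 2.6/(2√(3.8K_p)).
Setting ζ = 0.23: √(3.8K_p) = 2.6/(2·0.23) = 5.652, so K_p = 31.95/3.8 = 8.41.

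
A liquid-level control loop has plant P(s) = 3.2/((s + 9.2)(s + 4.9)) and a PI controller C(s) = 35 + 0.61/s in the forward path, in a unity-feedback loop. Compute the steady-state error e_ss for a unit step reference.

0

The open loop C(s)P(s) has a pole at the origin (type 1), so the static position error constant is infinite and e_ss = 1/(1+∞) = 0.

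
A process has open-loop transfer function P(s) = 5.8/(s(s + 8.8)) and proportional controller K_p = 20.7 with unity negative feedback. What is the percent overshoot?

25.2%

Closed-loop characteristic equation: s² + 8.8s + 120.1 = 0, so ω_n = 10.96 rad/s and ζ = 8.8/(2·10.96) = 0.4016.
%OS = 100·exp(−πζ/√(1−ζ²)) = 100·exp(−π·0.4016/√0.8387) = 25.2%.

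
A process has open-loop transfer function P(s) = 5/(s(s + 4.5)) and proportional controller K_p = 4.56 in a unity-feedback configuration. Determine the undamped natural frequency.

The closed-loop denominator is s(s+4.5) + 4.56·5 = s² + 4.5s + 22.8.
Matching s² + 2ζω_n s + ω_n²: ω_n = √22.8 = 4.775 rad/s and 2ζω_n = 4.5, so ζ = 4.5/(2·4.775) = 0.471.

ω_n = 4.77 rad/s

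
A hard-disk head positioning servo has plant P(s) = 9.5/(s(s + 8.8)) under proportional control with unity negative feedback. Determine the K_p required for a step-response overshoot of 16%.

K_p = 8.03

From %OS = 100·exp(−πζ/√(1−ζ²)) = 16%, ζ = −ln(0.16)/√(π²+ln²(0.16)) = 0.5039.
Characteristic equation s² + 8.8s + 9.5K_p = 0 gives ζ = 8.8/(2√(9.5K_p)).
Setting ζ = 0.5039: √(9.5K_p) = 8.8/(2·0.5039) = 8.732, so K_p = 76.26/9.5 = 8.03.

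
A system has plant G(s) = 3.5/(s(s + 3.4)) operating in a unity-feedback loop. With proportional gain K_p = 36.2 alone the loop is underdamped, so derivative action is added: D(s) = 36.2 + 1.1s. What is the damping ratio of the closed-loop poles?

Forward path: (36.2 + 1.1s)·3.5/(s(s+3.4)). The closed-loop characteristic equation is s² + (3.4 + 3.5·1.1)s + 3.5·36.2 = 0.
That is s² + 7.25s + 126.7 = 0, so ω_n = 11.26 rad/s and ζ = 7.25/(2·11.26) = 0.322.

ζ = 0.322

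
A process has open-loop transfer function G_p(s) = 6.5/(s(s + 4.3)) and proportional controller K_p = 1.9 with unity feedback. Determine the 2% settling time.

The closed-loop denominator s² + 4.3s + 12.35 gives ω_n = √12.35 = 3.514 and ζ = 4.3/(2ω_n) = 0.6118.
2% settling time T_s ≈ 4/(ζω_n) = 4/2.15 = 1.86 s.

T_s ≈ 1.86 s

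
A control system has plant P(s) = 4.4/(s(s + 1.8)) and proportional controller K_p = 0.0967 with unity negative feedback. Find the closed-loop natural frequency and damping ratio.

ω_n = 0.652 rad/s, ζ = 1.38

The closed-loop denominator is s(s+1.8) + 0.0967·4.4 = s² + 1.8s + 0.4255.
Matching s² + 2ζω_n s + ω_n²: ω_n = √0.4255 = 0.6523 rad/s and 2ζω_n = 1.8, so ζ = 1.8/(2·0.6523) = 1.38.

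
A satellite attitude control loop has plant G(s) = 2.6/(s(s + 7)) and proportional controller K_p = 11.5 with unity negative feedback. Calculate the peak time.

Closed-loop characteristic equation: s² + 7s + 29.9 = 0, so ω_n = 5.468 rad/s and ζ = 7/(2·5.468) = 0.6401.
Damped frequency ω_d = ω_n√(1−ζ²) = 4.201 rad/s, so peak time T_p = π/ω_d = 0.748 s.

T_p = 0.748 s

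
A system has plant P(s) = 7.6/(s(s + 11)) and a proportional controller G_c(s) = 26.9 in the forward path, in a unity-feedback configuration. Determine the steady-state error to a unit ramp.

0.0538

The loop has one pole at the origin (type 1). Velocity error constant K_v = lim_{s→0} s·G_c(s)P(s) = 26.9·7.6/11 = 18.59.
Steady-state error to a unit ramp: e_ss = 1/K_v = 0.0538.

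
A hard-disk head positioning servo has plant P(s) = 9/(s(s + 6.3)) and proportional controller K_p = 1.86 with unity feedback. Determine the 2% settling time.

T_s ≈ 1.27 s

The closed-loop denominator s² + 6.3s + 16.74 gives ω_n = √16.74 = 4.091 and ζ = 6.3/(2ω_n) = 0.7699.
2% settling time T_s ≈ 4/(ζω_n) = 4/3.15 = 1.27 s.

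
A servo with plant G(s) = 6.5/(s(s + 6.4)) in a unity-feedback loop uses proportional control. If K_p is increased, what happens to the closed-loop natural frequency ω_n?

increase

ω_n = √(6.5·K_p), which grows with K_p.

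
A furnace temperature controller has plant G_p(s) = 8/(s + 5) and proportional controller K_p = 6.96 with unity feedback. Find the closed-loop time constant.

τ = 0.0165 s

Closed-loop transfer function: T(s) = K_p·G_p(s)/(1 + K_p·G_p(s)) = 55.68/(s + 5 + 55.68) = 55.68/(s + 60.68).
Time constant τ = 1/60.68 = 0.0165 s.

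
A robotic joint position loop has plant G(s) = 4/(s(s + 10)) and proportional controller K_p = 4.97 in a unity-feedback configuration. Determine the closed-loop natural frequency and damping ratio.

ω_n = 4.46 rad/s, ζ = 1.12

1 + K_p·G(s) = 0 gives s² + 10s + 19.88 = 0.
So ω_n² = 19.88 ⇒ ω_n = 4.459 rad/s, and ζ = 10/(2ω_n) = 1.12.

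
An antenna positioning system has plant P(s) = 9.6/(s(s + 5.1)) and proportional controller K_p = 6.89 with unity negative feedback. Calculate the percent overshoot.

35.4%

From 1 + K_pP(s) = 0: s² + 5.1s + 66.14 = 0 ⇒ ω_n = 8.133, ζ = 0.3135.
%OS = 100·exp(−πζ/√(1−ζ²)) = 100·exp(−π·0.3135/√0.9017) = 35.4%.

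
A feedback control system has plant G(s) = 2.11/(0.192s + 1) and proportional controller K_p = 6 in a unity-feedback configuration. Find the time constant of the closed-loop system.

Closed loop: T(s) = K_p·G/(1+K_p·G) = 12.66/(0.192s + 1 + 12.66), with pole at s = −(1 + 12.66)/0.192 = −71.15.
Closed-loop time constant τ = 1/71.15 = 0.0141 s.

τ = 0.0141 s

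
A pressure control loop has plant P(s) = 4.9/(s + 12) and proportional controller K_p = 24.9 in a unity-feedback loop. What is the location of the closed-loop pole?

s = -134

Closed-loop transfer function: T(s) = K_p·P(s)/(1 + K_p·P(s)) = 122/(s + 12 + 122) = 122/(s + 134).
The closed-loop pole is at s = −134.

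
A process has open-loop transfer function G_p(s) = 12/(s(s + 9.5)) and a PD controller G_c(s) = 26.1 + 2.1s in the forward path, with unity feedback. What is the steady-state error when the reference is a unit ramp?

0.0303

The loop has one pole at the origin (type 1). Velocity error constant K_v = lim_{s→0} s·G_c(s)G_p(s) = 26.1·12/9.5 = 32.97.
Steady-state error to a unit ramp: e_ss = 1/K_v = 0.0303.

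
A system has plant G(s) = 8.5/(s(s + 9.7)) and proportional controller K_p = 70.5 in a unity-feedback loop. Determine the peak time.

T_p = 0.131 s

From 1 + K_pG(s) = 0: s² + 9.7s + 599.2 = 0 ⇒ ω_n = 24.48, ζ = 0.1981.
Damped frequency ω_d = ω_n√(1−ζ²) = 23.99 rad/s, so peak time T_p = π/ω_d = 0.131 s.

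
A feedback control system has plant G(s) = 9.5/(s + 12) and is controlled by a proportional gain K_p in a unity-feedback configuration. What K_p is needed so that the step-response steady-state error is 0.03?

K_p = 40.8

Steady-state error for a unit step on this type-0 loop is 1/(1 + K_p·G(0)).
G(0) = 0.7917. Require 1/(1 + K_p·0.7917) = 0.03, so 1 + 0.7917·K_p = 33.33.
K_p = (33.33 − 1)/0.7917 = 40.8.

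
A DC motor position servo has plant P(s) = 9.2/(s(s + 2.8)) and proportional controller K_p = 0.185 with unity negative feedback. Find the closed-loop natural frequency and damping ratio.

ω_n = 1.3 rad/s, ζ = 1.07

1 + K_p·P(s) = 0 gives s² + 2.8s + 1.702 = 0.
Matching s² + 2ζω_n s + ω_n²: ω_n = √1.702 = 1.305 rad/s and 2ζω_n = 2.8, so ζ = 2.8/(2·1.305) = 1.07.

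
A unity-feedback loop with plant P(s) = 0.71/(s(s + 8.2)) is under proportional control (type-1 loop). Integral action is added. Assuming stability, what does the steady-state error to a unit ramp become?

0

The integrator raises the loop to type 2, so K_v → ∞ and e_ss to a ramp is zero.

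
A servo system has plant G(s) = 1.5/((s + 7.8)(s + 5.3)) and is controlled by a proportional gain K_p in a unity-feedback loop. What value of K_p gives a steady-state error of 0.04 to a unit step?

K_p = 661

Steady-state error for a unit step on this type-0 loop is 1/(1 + K_p·G(0)).
G(0) = 0.03628. Require 1/(1 + K_p·0.03628) = 0.04, so 1 + 0.03628·K_p = 25.
K_p = (25 − 1)/0.03628 = 661.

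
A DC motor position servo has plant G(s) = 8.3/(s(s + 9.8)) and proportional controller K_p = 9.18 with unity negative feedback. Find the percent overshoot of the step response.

From 1 + K_pG(s) = 0: s² + 9.8s + 76.19 = 0 ⇒ ω_n = 8.729, ζ = 0.5614.
%OS = 100·exp(−πζ/√(1−ζ²)) = 100·exp(−π·0.5614/√0.6849) = 11.9%.

11.9%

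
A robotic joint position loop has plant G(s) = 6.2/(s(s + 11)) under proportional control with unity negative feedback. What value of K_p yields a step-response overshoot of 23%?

From %OS = 100·exp(−πζ/√(1−ζ²)) = 23%, ζ = −ln(0.23)/√(π²+ln²(0.23)) = 0.4237.
Characteristic equation s² + 11s + 6.2K_p = 0 gives ζ = 11/(2√(6.2K_p)).
Setting ζ = 0.4237: √(6.2K_p) = 11/(2·0.4237) = 12.98, so K_p = 168.5/6.2 = 27.2.

K_p = 27.2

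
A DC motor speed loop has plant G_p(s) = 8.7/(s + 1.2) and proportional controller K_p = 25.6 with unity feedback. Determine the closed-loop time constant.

τ = 0.00447 s

Closed-loop transfer function: T(s) = K_p·G_p(s)/(1 + K_p·G_p(s)) = 222.7/(s + 1.2 + 222.7) = 222.7/(s + 223.9).
Time constant τ = 1/223.9 = 0.00447 s.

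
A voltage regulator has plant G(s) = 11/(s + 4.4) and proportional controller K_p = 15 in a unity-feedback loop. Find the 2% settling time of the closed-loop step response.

Closed-loop transfer function: T(s) = K_p·G(s)/(1 + K_p·G(s)) = 165/(s + 4.4 + 165) = 165/(s + 169.4).
Time constant τ = 1/169.4 = 0.005903 s, so the 2% settling time is about 4τ = 0.0236 s.

T_s ≈ 0.0236 s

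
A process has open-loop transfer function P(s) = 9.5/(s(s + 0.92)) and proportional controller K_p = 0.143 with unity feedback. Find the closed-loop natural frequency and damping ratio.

1 + K_p·P(s) = 0 gives s² + 0.92s + 1.358 = 0.
So ω_n² = 1.358 ⇒ ω_n = 1.166 rad/s, and ζ = 0.92/(2ω_n) = 0.395.

ω_n = 1.17 rad/s, ζ = 0.395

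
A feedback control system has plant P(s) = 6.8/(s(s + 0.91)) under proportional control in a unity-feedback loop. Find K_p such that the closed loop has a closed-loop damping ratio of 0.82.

Closed-loop characteristic equation: s² + 0.91s + K_p·6.8 = 0.
So ω_n = √(6.8K_p) and 2ζω_n = 0.91, giving ζ = 0.91/(2√(6.8K_p)).
Setting ζ = 0.82: √(6.8K_p) = 0.91/(2·0.82) = 0.5549, so K_p = 0.3079/6.8 = 0.0453.

K_p = 0.0453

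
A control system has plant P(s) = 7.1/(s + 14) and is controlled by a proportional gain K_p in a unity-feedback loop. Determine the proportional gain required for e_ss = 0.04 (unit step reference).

The loop is type 0, so e_ss(step) = 1/(1 + K_pos) with K_pos = K_p·P(0).
P(0) = 0.5071. Require 1/(1 + K_p·0.5071) = 0.04, so 1 + 0.5071·K_p = 25.
K_p = (25 − 1)/0.5071 = 47.3.

K_p = 47.3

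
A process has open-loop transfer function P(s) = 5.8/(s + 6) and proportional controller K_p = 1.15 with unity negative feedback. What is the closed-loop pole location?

s = -12.67

Closed-loop transfer function: T(s) = K_p·P(s)/(1 + K_p·P(s)) = 6.67/(s + 6 + 6.67) = 6.67/(s + 12.67).
The closed-loop pole is at s = −12.67.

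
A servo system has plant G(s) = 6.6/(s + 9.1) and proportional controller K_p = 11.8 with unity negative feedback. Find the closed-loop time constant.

Closed-loop transfer function: T(s) = K_p·G(s)/(1 + K_p·G(s)) = 77.88/(s + 9.1 + 77.88) = 77.88/(s + 86.98).
Time constant τ = 1/86.98 = 0.0115 s.

τ = 0.0115 s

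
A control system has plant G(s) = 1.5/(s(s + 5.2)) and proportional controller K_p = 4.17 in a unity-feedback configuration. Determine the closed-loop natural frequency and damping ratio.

ω_n = 2.5 rad/s, ζ = 1.04

The closed-loop denominator is s(s+5.2) + 4.17·1.5 = s² + 5.2s + 6.255.
So ω_n² = 6.255 ⇒ ω_n = 2.501 rad/s, and ζ = 5.2/(2ω_n) = 1.04.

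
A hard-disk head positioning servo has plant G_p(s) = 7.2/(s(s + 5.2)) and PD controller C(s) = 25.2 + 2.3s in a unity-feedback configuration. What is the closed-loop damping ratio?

ζ = 0.808

Forward path: (25.2 + 2.3s)·7.2/(s(s+5.2)). The closed-loop characteristic equation is s² + (5.2 + 7.2·2.3)s + 7.2·25.2 = 0.
That is s² + 21.76s + 181.4 = 0, so ω_n = 13.47 rad/s and ζ = 21.76/(2·13.47) = 0.8077.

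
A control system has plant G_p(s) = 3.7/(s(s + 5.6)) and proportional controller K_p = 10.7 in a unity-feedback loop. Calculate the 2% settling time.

Closed-loop characteristic equation: s² + 5.6s + 39.59 = 0, so ω_n = 6.292 rad/s and ζ = 5.6/(2·6.292) = 0.445.
2% settling time T_s ≈ 4/(ζω_n) = 4/2.8 = 1.43 s.

T_s ≈ 1.43 s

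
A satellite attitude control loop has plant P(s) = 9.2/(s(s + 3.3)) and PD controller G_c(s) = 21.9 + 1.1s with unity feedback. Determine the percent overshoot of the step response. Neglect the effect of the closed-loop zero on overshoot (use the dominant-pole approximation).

18.5%

Forward path: (21.9 + 1.1s)·9.2/(s(s+3.3)). The closed-loop characteristic equation is s² + (3.3 + 9.2·1.1)s + 9.2·21.9 = 0.
That is s² + 13.42s + 201.5 = 0, so ω_n = 14.19 rad/s and ζ = 13.42/(2·14.19) = 0.4727.
%OS = 100·exp(−πζ/√(1−ζ²)) = 18.5%.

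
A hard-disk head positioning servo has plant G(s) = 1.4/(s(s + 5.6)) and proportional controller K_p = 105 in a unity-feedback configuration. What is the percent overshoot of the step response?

Closed-loop characteristic equation: s² + 5.6s + 147 = 0, so ω_n = 12.12 rad/s and ζ = 5.6/(2·12.12) = 0.2309.
%OS = 100·exp(−πζ/√(1−ζ²)) = 100·exp(−π·0.2309/√0.9467) = 47.4%.

47.4%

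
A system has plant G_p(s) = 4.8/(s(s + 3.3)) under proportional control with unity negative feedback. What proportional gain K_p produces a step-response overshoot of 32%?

K_p = 4.88

From %OS = 100·exp(−πζ/√(1−ζ²)) = 32%, ζ = −ln(0.32)/√(π²+ln²(0.32)) = 0.341.
Characteristic equation s² + 3.3s + 4.8K_p = 0 gives ζ = 3.3/(2√(4.8K_p)).
Setting ζ = 0.341: √(4.8K_p) = 3.3/(2·0.341) = 4.839, so K_p = 23.42/4.8 = 4.88.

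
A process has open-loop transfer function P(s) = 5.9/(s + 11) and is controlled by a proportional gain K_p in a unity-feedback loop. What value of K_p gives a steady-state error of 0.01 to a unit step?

Steady-state error for a unit step on this type-0 loop is 1/(1 + K_p·P(0)).
P(0) = 0.5364. Require 1/(1 + K_p·0.5364) = 0.01, so 1 + 0.5364·K_p = 100.
K_p = (100 − 1)/0.5364 = 185.

K_p = 185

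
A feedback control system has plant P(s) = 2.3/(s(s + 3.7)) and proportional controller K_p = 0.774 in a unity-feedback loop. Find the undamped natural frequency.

The closed-loop denominator is s(s+3.7) + 0.774·2.3 = s² + 3.7s + 1.78.
Matching s² + 2ζω_n s + ω_n²: ω_n = √1.78 = 1.334 rad/s and 2ζω_n = 3.7, so ζ = 3.7/(2·1.334) = 1.39.

ω_n = 1.33 rad/s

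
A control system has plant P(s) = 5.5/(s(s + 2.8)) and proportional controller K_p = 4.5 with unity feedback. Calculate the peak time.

T_p = 0.658 s

From 1 + K_pP(s) = 0: s² + 2.8s + 24.75 = 0 ⇒ ω_n = 4.975, ζ = 0.2814.
Damped frequency ω_d = ω_n√(1−ζ²) = 4.774 rad/s, so peak time T_p = π/ω_d = 0.658 s.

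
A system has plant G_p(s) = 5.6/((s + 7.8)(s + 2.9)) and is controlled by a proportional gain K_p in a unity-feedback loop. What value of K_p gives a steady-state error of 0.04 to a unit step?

K_p = 96.9

Steady-state error for a unit step on this type-0 loop is 1/(1 + K_p·G_p(0)).
G_p(0) = 0.2476. Require 1/(1 + K_p·0.2476) = 0.04, so 1 + 0.2476·K_p = 25.
K_p = (25 − 1)/0.2476 = 96.9.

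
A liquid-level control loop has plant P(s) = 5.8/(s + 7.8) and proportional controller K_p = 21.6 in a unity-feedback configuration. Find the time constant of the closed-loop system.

Closed-loop transfer function: T(s) = K_p·P(s)/(1 + K_p·P(s)) = 125.3/(s + 7.8 + 125.3) = 125.3/(s + 133.1).
Time constant τ = 1/133.1 = 0.00751 s.

τ = 0.00751 s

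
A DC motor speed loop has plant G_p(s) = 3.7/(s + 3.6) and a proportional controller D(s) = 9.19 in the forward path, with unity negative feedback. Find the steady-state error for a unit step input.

The loop is type 0. Static position error constant K_pos = D(0)·G_p(0) = 9.19·1.028 = 9.445.
Steady-state error to a unit step: e_ss = 1/(1+K_pos) = 1/10.45 = 0.0957.

0.0957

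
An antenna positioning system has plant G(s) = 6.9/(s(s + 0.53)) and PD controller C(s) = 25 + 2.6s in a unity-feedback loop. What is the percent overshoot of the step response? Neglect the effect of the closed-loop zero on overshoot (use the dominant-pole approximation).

4.48%

Forward path: (25 + 2.6s)·6.9/(s(s+0.53)). The closed-loop characteristic equation is s² + (0.53 + 6.9·2.6)s + 6.9·25 = 0.
That is s² + 18.47s + 172.5 = 0, so ω_n = 13.13 rad/s and ζ = 18.47/(2·13.13) = 0.7031.
%OS = 100·exp(−πζ/√(1−ζ²)) = 4.48%.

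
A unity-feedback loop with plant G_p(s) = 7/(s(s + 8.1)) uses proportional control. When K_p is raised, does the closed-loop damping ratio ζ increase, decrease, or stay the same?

decrease

ζ = 8.1/(2√(7K_p)); increasing K_p raises the denominator, so ζ falls.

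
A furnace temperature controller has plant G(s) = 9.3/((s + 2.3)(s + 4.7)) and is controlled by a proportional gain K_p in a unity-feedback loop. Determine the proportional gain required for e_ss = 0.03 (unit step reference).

For a type-0 loop with proportional control, e_ss = 1/(1 + K_p·G(0)).
G(0) = 0.8603. Require 1/(1 + K_p·0.8603) = 0.03, so 1 + 0.8603·K_p = 33.33.
K_p = (33.33 − 1)/0.8603 = 37.6.

K_p = 37.6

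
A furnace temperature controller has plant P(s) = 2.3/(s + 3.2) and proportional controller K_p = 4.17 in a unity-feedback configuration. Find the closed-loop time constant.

τ = 0.0782 s

Closed-loop transfer function: T(s) = K_p·P(s)/(1 + K_p·P(s)) = 9.591/(s + 3.2 + 9.591) = 9.591/(s + 12.79).
Time constant τ = 1/12.79 = 0.0782 s.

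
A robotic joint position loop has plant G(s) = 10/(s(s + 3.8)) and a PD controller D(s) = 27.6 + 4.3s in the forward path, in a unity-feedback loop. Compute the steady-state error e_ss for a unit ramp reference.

The loop has one pole at the origin (type 1). Velocity error constant K_v = lim_{s→0} s·D(s)G(s) = 27.6·10/3.8 = 72.63.
Steady-state error to a unit ramp: e_ss = 1/K_v = 0.0138.

0.0138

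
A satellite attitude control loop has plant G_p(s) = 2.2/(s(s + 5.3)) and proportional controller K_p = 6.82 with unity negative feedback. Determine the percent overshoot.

Closed-loop characteristic equation: s² + 5.3s + 15 = 0, so ω_n = 3.873 rad/s and ζ = 5.3/(2·3.873) = 0.6841.
%OS = 100·exp(−πζ/√(1−ζ²)) = 100·exp(−π·0.6841/√0.532) = 5.25%.

5.25%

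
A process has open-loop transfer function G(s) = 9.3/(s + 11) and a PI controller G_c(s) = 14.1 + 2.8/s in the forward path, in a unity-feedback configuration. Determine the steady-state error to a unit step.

The open loop G_c(s)G(s) has a pole at the origin (type 1), so the static position error constant is infinite and e_ss = 1/(1+∞) = 0.

0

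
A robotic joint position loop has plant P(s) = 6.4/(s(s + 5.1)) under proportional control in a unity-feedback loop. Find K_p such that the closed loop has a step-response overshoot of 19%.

From %OS = 100·exp(−πζ/√(1−ζ²)) = 19%, ζ = −ln(0.19)/√(π²+ln²(0.19)) = 0.4673.
Characteristic equation s² + 5.1s + 6.4K_p = 0 gives ζ = 5.1/(2√(6.4K_p)).
Setting ζ = 0.4673: √(6.4K_p) = 5.1/(2·0.4673) = 5.456, so K_p = 29.77/6.4 = 4.65.

K_p = 4.65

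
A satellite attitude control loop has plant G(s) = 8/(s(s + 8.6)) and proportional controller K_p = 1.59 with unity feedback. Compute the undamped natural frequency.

ω_n = 3.57 rad/s

1 + K_p·G(s) = 0 gives s² + 8.6s + 12.72 = 0.
Matching s² + 2ζω_n s + ω_n²: ω_n = √12.72 = 3.567 rad/s and 2ζω_n = 8.6, so ζ = 8.6/(2·3.567) = 1.21.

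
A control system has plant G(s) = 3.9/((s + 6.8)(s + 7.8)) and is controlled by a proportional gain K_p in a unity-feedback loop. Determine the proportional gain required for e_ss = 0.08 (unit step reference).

The loop is type 0, so e_ss(step) = 1/(1 + K_pos) with K_pos = K_p·G(0).
G(0) = 0.07353. Require 1/(1 + K_p·0.07353) = 0.08, so 1 + 0.07353·K_p = 12.5.
K_p = (12.5 − 1)/0.07353 = 156.

K_p = 156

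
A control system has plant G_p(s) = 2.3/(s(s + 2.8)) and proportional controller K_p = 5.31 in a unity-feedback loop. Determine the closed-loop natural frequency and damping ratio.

ω_n = 3.49 rad/s, ζ = 0.401

The closed-loop denominator is s(s+2.8) + 5.31·2.3 = s² + 2.8s + 12.21.
Matching s² + 2ζω_n s + ω_n²: ω_n = √12.21 = 3.495 rad/s and 2ζω_n = 2.8, so ζ = 2.8/(2·3.495) = 0.401.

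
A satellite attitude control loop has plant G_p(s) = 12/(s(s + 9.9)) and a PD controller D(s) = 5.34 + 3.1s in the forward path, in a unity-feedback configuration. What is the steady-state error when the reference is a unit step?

The open loop D(s)G_p(s) has a pole at the origin (type 1), so the static position error constant is infinite and e_ss = 1/(1+∞) = 0.

0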